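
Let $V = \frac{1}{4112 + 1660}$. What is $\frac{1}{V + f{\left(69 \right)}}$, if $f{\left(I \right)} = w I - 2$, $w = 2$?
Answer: $\frac{5772}{784993} \approx 0.0073529$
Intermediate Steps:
$f{\left(I \right)} = -2 + 2 I$ ($f{\left(I \right)} = 2 I - 2 = -2 + 2 I$)
$V = \frac{1}{5772} \approx 0.00017325$
$\frac{1}{V + f{\left(69 \right)}} = \frac{1}{\frac{1}{5772} + \left(-2 + 2 \cdot 69\right)} = \frac{1}{\frac{1}{5772} + \left(-2 + 138\right)} = \frac{1}{\frac{1}{5772} + 136} = \frac{1}{\frac{784993}{5772}} = \frac{5772}{784993}$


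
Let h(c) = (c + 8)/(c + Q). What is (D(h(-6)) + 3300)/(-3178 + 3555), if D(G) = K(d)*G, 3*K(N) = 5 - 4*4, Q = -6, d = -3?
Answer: 59411/6786 ≈ 8.7549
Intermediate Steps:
K(N) = -11/3 (K(N) = (5 - 4*4)/3 = (5 - 16)/3 = (1/3)*(-11) = -11/3)
h(c) = (8 + c)/(-6 + c) (h(c) = (c + 8)/(c - 6) = (8 + c)/(-6 + c))
D(G) = -11*G/3
(D(h(-6)) + 3300)/(-3178 + 3555) = (-11*(8 - 6)/(3*(-6 - 6)) + 3300)/(-3178 + 3555) = (-11*2/(3*(-12)) + 3300)/377 = (-(-11)*2/36 + 3300)*(1/377) = (-11/3*(-1/6) + 3300)*(1/377) = (11/18 + 3300)*(1/377) = (59411/18)*(1/377) = 59411/6786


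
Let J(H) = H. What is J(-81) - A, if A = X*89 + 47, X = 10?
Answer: -1018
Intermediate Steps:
A = 937 (A = 10*89 + 47 = 890 + 47 = 937)
J(-81) - A = -81 - 1*937 = -81 - 937 = -1018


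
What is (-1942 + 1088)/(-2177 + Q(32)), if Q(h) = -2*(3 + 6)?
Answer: 854/2195 ≈ 0.38907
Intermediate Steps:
Q(h) = -18 (Q(h) = -2*9 = -18)
(-1942 + 1088)/(-2177 + Q(32)) = (-1942 + 1088)/(-2177 - 18) = -854/(-2195) = -854*(-1/2195) = 854/2195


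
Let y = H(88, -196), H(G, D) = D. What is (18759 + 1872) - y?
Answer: 20827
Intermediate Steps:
y = -196
(18759 + 1872) - y = (18759 + 1872) - 1*(-196) = 20631 + 196 = 20827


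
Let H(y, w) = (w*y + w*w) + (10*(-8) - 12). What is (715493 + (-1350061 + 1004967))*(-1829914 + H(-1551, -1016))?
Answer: 288194868334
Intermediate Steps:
H(y, w) = -92 + w² + w*y (H(y, w) = (w*y + w²) + (-80 - 12) = (w² + w*y) - 92 = -92 + w² + w*y)
(715493 + (-1350061 + 1004967))*(-1829914 + H(-1551, -1016)) = (715493 + (-1350061 + 1004967))*(-1829914 + (-92 + (-1016)² - 1016*(-1551))) = (715493 - 345094)*(-1829914 + (-92 + 1032256 + 1575816)) = 370399*(-1829914 + 2607980) = 370399*778066 = 288194868334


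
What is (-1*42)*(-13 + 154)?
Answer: -5922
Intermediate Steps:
(-1*42)*(-13 + 154) = -42*141 = -5922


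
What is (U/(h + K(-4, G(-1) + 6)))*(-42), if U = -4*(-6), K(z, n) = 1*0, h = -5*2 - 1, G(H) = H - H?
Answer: 1008/11 ≈ 91.636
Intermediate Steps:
G(H) = 0
h = -11 (h = -10 - 1 = -11)
K(z, n) = 0
U = 24
(U/(h + K(-4, G(-1) + 6)))*(-42) = (24/(-11 + 0))*(-42) = (24/(-11))*(-42) = (24*(-1/11))*(-42) = -24/11*(-42) = 1008/11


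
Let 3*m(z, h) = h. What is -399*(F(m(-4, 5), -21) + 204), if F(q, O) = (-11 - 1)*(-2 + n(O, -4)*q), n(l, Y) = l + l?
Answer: -426132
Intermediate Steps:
m(z, h) = h/3
n(l, Y) = 2*l
F(q, O) = 24 - 24*O*q (F(q, O) = (-11 - 1)*(-2 + (2*O)*q) = -12*(-2 + 2*O*q) = 24 - 24*O*q)
-399*(F(m(-4, 5), -21) + 204) = -399*((24 - 24*(-21)*(⅓)*5) + 204) = -399*((24 - 24*(-21)*5/3) + 204) = -399*((24 + 840) + 204) = -399*(864 + 204) = -399*1068 = -426132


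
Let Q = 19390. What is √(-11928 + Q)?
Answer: √7462 ≈ 86.383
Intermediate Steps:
√(-11928 + Q) = √(-11928 + 19390) = √7462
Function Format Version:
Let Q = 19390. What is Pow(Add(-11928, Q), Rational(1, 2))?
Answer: Pow(7462, Rational(1, 2)) ≈ 86.383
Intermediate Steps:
Pow(Add(-11928, Q), Rational(1, 2)) = Pow(Add(-11928, 19390), Rational(1, 2)) = Pow(7462, Rational(1, 2))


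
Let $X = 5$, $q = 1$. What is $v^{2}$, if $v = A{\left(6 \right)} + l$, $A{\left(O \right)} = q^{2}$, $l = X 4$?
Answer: $441$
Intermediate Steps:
$l = 20$ ($l = 5 \cdot 4 = 20$)
$A{\left(O \right)} = 1$ ($A{\left(O \right)} = 1^{2} = 1$)
$v = 21$ ($v = 1 + 20 = 21$)
$v^{2} = 21^{2} = 441$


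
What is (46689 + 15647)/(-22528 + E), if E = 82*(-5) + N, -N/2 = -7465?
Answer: -7792/1001 ≈ -7.7842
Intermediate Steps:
N = 14930 (N = -2*(-7465) = 14930)
E = 14520 (E = 82*(-5) + 14930 = -410 + 14930 = 14520)
(46689 + 15647)/(-22528 + E) = (46689 + 15647)/(-22528 + 14520) = 62336/(-8008) = 62336*(-1/8008) = -7792/1001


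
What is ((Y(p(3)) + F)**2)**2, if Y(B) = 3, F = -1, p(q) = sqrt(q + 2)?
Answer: 16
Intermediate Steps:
p(q) = sqrt(2 + q)
((Y(p(3)) + F)**2)**2 = ((3 - 1)**2)**2 = (2**2)**2 = 4**2 = 16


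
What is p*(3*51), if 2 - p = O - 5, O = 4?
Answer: 459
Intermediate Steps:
p = 3 (p = 2 - (4 - 5) = 2 - 1*(-1) = 2 + 1 = 3)
p*(3*51) = 3*(3*51) = 3*153 = 459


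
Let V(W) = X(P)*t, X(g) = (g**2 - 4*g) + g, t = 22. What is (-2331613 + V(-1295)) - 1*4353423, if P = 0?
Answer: -6685036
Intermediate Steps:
X(g) = g**2 - 3*g
V(W) = 0 (V(W) = (0*(-3 + 0))*22 = (0*(-3))*22 = 0*22 = 0)
(-2331613 + V(-1295)) - 1*4353423 = (-2331613 + 0) - 1*4353423 = -2331613 - 4353423 = -6685036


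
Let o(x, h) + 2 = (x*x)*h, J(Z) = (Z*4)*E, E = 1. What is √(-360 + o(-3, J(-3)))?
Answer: I*√470 ≈ 21.679*I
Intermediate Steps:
J(Z) = 4*Z (J(Z) = (Z*4)*1 = (4*Z)*1 = 4*Z)
o(x, h) = -2 + h*x² (o(x, h) = -2 + (x*x)*h = -2 + x²*h = -2 + h*x²)
√(-360 + o(-3, J(-3))) = √(-360 + (-2 + (4*(-3))*(-3)²)) = √(-360 + (-2 - 12*9)) = √(-360 + (-2 - 108)) = √(-360 - 110) = √(-470) = I*√470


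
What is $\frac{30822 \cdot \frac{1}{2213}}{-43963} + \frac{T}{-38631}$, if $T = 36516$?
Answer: $- \frac{1184612223362}{1252804862363} \approx -0.94557$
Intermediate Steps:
$\frac{30822 \cdot \frac{1}{2213}}{-43963} + \frac{T}{-38631} = \frac{30822 \cdot \frac{1}{2213}}{-43963} + \frac{36516}{-38631} = 30822 \cdot \frac{1}{2213} \left(- \frac{1}{43963}\right) + 36516 \left(- \frac{1}{38631}\right) = \frac{30822}{2213} \left(- \frac{1}{43963}\right) - \frac{12172}{12877} = - \frac{30822}{97290119} - \frac{12172}{12877} = - \frac{1184612223362}{1252804862363}$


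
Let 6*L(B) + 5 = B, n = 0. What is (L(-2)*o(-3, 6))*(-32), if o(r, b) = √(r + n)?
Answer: 112*I*√3/3 ≈ 64.663*I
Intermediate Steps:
L(B) = -⅚ + B/6
o(r, b) = √r (o(r, b) = √(r + 0) = √r)
(L(-2)*o(-3, 6))*(-32) = ((-⅚ + (⅙)*(-2))*√(-3))*(-32) = ((-⅚ - ⅓)*(I*√3))*(-32) = -7*I*√3/6*(-32) = 112*I*√3/3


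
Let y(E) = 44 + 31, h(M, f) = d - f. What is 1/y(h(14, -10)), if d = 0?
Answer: 1/75 ≈ 0.013333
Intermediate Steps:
h(M, f) = -f (h(M, f) = 0 - f = -f)
y(E) = 75
1/y(h(14, -10)) = 1/75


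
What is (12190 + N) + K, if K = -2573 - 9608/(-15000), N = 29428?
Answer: 73210576/1875 ≈ 39046.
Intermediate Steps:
K = -4823174/1875 (K = -2573 - 9608*(-1/15000) = -2573 + 1201/1875 = -4823174/1875 ≈ -2572.4)
(12190 + N) + K = (12190 + 29428) - 4823174/1875 = 41618 - 4823174/1875 = 73210576/1875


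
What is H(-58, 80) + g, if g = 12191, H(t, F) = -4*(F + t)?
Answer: 12103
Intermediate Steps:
H(t, F) = -4*F - 4*t
H(-58, 80) + g = (-4*80 - 4*(-58)) + 12191 = (-320 + 232) + 12191 = -88 + 12191 = 12103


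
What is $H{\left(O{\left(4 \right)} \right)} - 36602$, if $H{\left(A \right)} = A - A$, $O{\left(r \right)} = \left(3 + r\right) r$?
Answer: $-36602$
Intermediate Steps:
$O{\left(r \right)} = r \left(3 + r\right)$
$H{\left(A \right)} = 0$
$H{\left(O{\left(4 \right)} \right)} - 36602 = 0 - 36602 = -36602$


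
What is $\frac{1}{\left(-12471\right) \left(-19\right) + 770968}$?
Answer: $\frac{1}{1007917} \approx 9.9215 \cdot 10^{-7}$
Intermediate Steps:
$\frac{1}{\left(-12471\right) \left(-19\right) + 770968} = \frac{1}{236949 + 770968} = \frac{1}{1007917}$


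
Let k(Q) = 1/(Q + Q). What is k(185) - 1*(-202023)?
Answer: 74748511/370 ≈ 2.0202e+5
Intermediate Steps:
k(Q) = 1/(2*Q)
k(185) - 1*(-202023) = (½)/185 - 1*(-202023) = (½)*(1/185) + 202023 = 1/370 + 202023 = 74748511/370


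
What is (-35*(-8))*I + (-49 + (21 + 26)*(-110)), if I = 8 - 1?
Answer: -3259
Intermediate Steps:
I = 7
(-35*(-8))*I + (-49 + (21 + 26)*(-110)) = -35*(-8)*7 + (-49 + (21 + 26)*(-110)) = 280*7 + (-49 + 47*(-110)) = 1960 + (-49 - 5170) = 1960 - 5219 = -3259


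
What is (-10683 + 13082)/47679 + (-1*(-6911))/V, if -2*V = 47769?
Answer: -181473769/759192717 ≈ -0.23904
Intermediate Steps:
V = -47769/2 (V = -1/2*47769 = -47769/2 ≈ -23885.)
(-10683 + 13082)/47679 + (-1*(-6911))/V = (-10683 + 13082)/47679 + (-1*(-6911))/(-47769/2) = 2399*(1/47679) + 6911*(-2/47769) = 2399/47679 - 13822/47769 = -181473769/759192717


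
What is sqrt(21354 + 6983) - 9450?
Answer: -9450 + sqrt(28337) ≈ -9281.7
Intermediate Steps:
sqrt(21354 + 6983) - 9450 = sqrt(28337) - 9450 = -9450 + sqrt(28337)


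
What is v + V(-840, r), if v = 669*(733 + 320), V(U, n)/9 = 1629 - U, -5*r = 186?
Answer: 726678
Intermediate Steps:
r = -186/5 (r = -1/5*186 = -186/5 ≈ -37.200)
V(U, n) = 14661 - 9*U (V(U, n) = 9*(1629 - U) = 14661 - 9*U)
v = 704457 (v = 669*1053 = 704457)
v + V(-840, r) = 704457 + (14661 - 9*(-840)) = 704457 + (14661 + 7560) = 704457 + 22221 = 726678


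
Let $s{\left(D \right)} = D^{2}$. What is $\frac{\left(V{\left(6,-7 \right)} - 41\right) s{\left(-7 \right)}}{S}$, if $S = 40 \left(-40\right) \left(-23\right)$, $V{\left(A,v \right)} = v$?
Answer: $- \frac{147}{2300} \approx -0.063913$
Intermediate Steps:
$S = 36800$ ($S = \left(-1600\right) \left(-23\right) = 36800$)
$\frac{\left(V{\left(6,-7 \right)} - 41\right) s{\left(-7 \right)}}{S} = \frac{\left(-7 - 41\right) \left(-7\right)^{2}}{36800} = \left(-48\right) 49 \cdot \frac{1}{36800} = \left(-2352\right) \frac{1}{36800} = - \frac{147}{2300}$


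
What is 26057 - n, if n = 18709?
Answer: 7348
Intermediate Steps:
26057 - n = 26057 - 1*18709 = 26057 - 18709 = 7348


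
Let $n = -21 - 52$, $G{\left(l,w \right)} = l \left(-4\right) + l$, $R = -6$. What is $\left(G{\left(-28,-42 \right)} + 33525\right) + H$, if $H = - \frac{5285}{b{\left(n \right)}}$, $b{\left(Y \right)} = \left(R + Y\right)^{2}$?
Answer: $\frac{209748484}{6241} \approx 33608.0$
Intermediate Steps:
$G{\left(l,w \right)} = - 3 l$ ($G{\left(l,w \right)} = - 4 l + l = - 3 l$)
$n = -73$
$b{\left(Y \right)} = \left(-6 + Y\right)^{2}$
$H = - \frac{5285}{6241}$ ($H = - \frac{5285}{\left(-6 - 73\right)^{2}} = - \frac{5285}{\left(-79\right)^{2}} = - \frac{5285}{6241} \approx -0.84682$)
$\left(G{\left(-28,-42 \right)} + 33525\right) + H = \left(\left(-3\right) \left(-28\right) + 33525\right) - \frac{5285}{6241} = \left(84 + 33525\right) - \frac{5285}{6241} = 33609 - \frac{5285}{6241} = \frac{209748484}{6241}$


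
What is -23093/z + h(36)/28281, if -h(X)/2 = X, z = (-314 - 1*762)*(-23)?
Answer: -218291663/233299396 ≈ -0.93567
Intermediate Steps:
z = 24748 (z = (-314 - 762)*(-23) = -1076*(-23) = 24748)
h(X) = -2*X
-23093/z + h(36)/28281 = -23093/24748 - 2*36/28281 = -23093*1/24748 - 72*1/28281 = -23093/24748 - 24/9427 = -218291663/233299396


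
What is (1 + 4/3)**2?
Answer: 49/9 ≈ 5.4444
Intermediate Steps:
(1 + 4/3)**2 = (7/3)**2 = 49/9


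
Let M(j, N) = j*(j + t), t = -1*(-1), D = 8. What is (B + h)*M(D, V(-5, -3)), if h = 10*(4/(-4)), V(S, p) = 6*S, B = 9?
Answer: -72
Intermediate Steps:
t = 1
M(j, N) = j*(1 + j) (M(j, N) = j*(j + 1) = j*(1 + j))
h = -10 (h = 10*(4*(-¼)) = 10*(-1) = -10)
(B + h)*M(D, V(-5, -3)) = (9 - 10)*(8*(1 + 8)) = -8*9 = -1*72 = -72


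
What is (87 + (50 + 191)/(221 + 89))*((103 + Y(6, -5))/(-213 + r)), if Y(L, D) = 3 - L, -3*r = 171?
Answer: -27211/837 ≈ -32.510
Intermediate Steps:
r = -57 (r = -⅓*171 = -57)
(87 + (50 + 191)/(221 + 89))*((103 + Y(6, -5))/(-213 + r)) = (87 + (50 + 191)/(221 + 89))*((103 + (3 - 1*6))/(-213 - 57)) = (87 + 241/310)*((103 + (3 - 6))/(-270)) = (87 + 241*(1/310))*((103 - 3)*(-1/270)) = (87 + 241/310)*(100*(-1/270)) = (27211/310)*(-10/27) = -27211/837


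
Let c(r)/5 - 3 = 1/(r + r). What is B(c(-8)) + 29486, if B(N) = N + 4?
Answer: 472075/16 ≈ 29505.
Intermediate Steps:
c(r) = 15 + 5/(2*r) (c(r) = 15 + 5/(r + r) = 15 + 5/((2*r)) = 15 + 5*(1/(2*r)) = 15 + 5/(2*r))
B(N) = 4 + N
B(c(-8)) + 29486 = (4 + (15 + (5/2)/(-8))) + 29486 = (4 + (15 + (5/2)*(-⅛))) + 29486 = (4 + (15 - 5/16)) + 29486 = (4 + 235/16) + 29486 = 299/16 + 29486 = 472075/16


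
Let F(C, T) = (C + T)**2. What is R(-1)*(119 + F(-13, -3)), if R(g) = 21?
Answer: 7875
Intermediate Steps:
R(-1)*(119 + F(-13, -3)) = 21*(119 + (-13 - 3)**2) = 21*(119 + (-16)**2) = 21*(119 + 256) = 21*375 = 7875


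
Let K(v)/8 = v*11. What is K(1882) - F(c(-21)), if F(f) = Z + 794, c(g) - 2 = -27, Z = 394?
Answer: 164428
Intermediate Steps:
c(g) = -25 (c(g) = 2 - 27 = -25)
K(v) = 88*v (K(v) = 8*(v*11) = 8*(11*v) = 88*v)
F(f) = 1188 (F(f) = 394 + 794 = 1188)
K(1882) - F(c(-21)) = 88*1882 - 1*1188 = 165616 - 1188 = 164428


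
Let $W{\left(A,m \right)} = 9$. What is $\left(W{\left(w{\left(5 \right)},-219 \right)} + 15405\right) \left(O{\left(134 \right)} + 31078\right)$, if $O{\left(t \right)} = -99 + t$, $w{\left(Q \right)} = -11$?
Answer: $479575782$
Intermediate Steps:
$\left(W{\left(w{\left(5 \right)},-219 \right)} + 15405\right) \left(O{\left(134 \right)} + 31078\right) = \left(9 + 15405\right) \left(\left(-99 + 134\right) + 31078\right) = 15414 \left(35 + 31078\right) = 15414 \cdot 31113 = 479575782$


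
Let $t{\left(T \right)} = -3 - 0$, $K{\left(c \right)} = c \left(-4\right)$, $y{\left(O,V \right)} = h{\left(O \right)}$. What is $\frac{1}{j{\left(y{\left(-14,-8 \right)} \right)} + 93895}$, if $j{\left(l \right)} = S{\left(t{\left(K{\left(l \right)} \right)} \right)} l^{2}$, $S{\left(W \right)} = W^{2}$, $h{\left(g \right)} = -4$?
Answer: $\frac{1}{94039} \approx 1.0634 \cdot 10^{-5}$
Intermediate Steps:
$y{\left(O,V \right)} = -4$
$K{\left(c \right)} = - 4 c$
$t{\left(T \right)} = -3$ ($t{\left(T \right)} = -3 + 0 = -3$)
$j{\left(l \right)} = 9 l^{2}$ ($j{\left(l \right)} = \left(-3\right)^{2} l^{2} = 9 l^{2}$)
$\frac{1}{j{\left(y{\left(-14,-8 \right)} \right)} + 93895} = \frac{1}{9 \left(-4\right)^{2} + 93895} = \frac{1}{9 \cdot 16 + 93895} = \frac{1}{144 + 93895} = \frac{1}{94039}$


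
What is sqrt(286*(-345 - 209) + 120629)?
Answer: I*sqrt(37815) ≈ 194.46*I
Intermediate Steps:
sqrt(286*(-345 - 209) + 120629) = sqrt(286*(-554) + 120629) = sqrt(-158444 + 120629) = sqrt(-37815) = I*sqrt(37815)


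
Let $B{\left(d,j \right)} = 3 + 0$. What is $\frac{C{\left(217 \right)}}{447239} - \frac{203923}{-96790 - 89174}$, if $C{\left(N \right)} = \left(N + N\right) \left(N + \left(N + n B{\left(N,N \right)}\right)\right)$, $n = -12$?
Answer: $\frac{123324252245}{83170353396} \approx 1.4828$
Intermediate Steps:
$B{\left(d,j \right)} = 3$
$C{\left(N \right)} = 2 N \left(-36 + 2 N\right)$ ($C{\left(N \right)} = \left(N + N\right) \left(N + \left(N - 36\right)\right) = 2 N \left(N + \left(N - 36\right)\right) = 2 N \left(N + \left(-36 + N\right)\right) = 2 N \left(-36 + 2 N\right)$)
$\frac{C{\left(217 \right)}}{447239} - \frac{203923}{-96790 - 89174} = \frac{4 \cdot 217 \left(-18 + 217\right)}{447239} - \frac{203923}{-96790 - 89174} = 4 \cdot 217 \cdot 199 \cdot \frac{1}{447239} - \frac{203923}{-185964} = 172732 \cdot \frac{1}{447239} - - \frac{203923}{185964} = \frac{172732}{447239} + \frac{203923}{185964} = \frac{123324252245}{83170353396}$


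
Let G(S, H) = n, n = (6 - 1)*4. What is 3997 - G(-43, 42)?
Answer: 3977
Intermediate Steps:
n = 20 (n = 5*4 = 20)
G(S, H) = 20
3997 - G(-43, 42) = 3997 - 1*20 = 3997 - 20 = 3977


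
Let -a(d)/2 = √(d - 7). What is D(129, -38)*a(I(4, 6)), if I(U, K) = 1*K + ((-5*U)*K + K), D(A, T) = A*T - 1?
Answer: 9806*I*√115 ≈ 1.0516e+5*I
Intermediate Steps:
D(A, T) = -1 + A*T
I(U, K) = 2*K - 5*K*U (I(U, K) = K + (-5*K*U + K) = K + (K - 5*K*U) = 2*K - 5*K*U)
a(d) = -2*√(-7 + d) (a(d) = -2*√(d - 7) = -2*√(-7 + d))
D(129, -38)*a(I(4, 6)) = (-1 + 129*(-38))*(-2*√(-7 + 6*(2 - 5*4))) = (-1 - 4902)*(-2*√(-7 + 6*(2 - 20))) = -(-9806)*√(-7 + 6*(-18)) = -(-9806)*√(-7 - 108) = -(-9806)*√(-115) = -(-9806)*I*√115 = 9806*I*√115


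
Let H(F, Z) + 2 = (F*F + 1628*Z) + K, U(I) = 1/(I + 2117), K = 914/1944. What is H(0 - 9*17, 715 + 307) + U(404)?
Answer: 4134392638945/2450412 ≈ 1.6872e+6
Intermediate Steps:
K = 457/972 (K = 914*(1/1944) = 457/972 ≈ 0.47016)
U(I) = 1/(2117 + I)
H(F, Z) = -1487/972 + F² + 1628*Z (H(F, Z) = -2 + ((F*F + 1628*Z) + 457/972) = -2 + ((F² + 1628*Z) + 457/972) = -2 + (457/972 + F² + 1628*Z) = -1487/972 + F² + 1628*Z)
H(0 - 9*17, 715 + 307) + U(404) = (-1487/972 + (0 - 9*17)² + 1628*(715 + 307)) + 1/(2117 + 404) = (-1487/972 + (0 - 153)² + 1628*1022) + 1/2521 = (-1487/972 + (-153)² + 1663816) + 1/2521 = (-1487/972 + 23409 + 1663816) + 1/2521 = 1639981213/972 + 1/2521 = 4134392638945/2450412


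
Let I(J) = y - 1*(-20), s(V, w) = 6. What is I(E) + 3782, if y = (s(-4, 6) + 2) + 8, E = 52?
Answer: 3818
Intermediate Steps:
y = 16 (y = (6 + 2) + 8 = 8 + 8 = 16)
I(J) = 36 (I(J) = 16 - 1*(-20) = 16 + 20 = 36)
I(E) + 3782 = 36 + 3782 = 3818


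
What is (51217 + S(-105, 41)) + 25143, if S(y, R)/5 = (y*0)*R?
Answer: 76360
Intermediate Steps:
S(y, R) = 0 (S(y, R) = 5*((y*0)*R) = 5*(0*R) = 5*0 = 0)
(51217 + S(-105, 41)) + 25143 = (51217 + 0) + 25143 = 51217 + 25143 = 76360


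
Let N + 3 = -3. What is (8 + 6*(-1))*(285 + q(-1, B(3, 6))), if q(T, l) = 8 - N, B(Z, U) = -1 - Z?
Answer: 598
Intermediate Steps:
N = -6 (N = -3 - 3 = -6)
q(T, l) = 14 (q(T, l) = 8 - 1*(-6) = 8 + 6 = 14)
(8 + 6*(-1))*(285 + q(-1, B(3, 6))) = (8 + 6*(-1))*(285 + 14) = (8 - 6)*299 = 2*299 = 598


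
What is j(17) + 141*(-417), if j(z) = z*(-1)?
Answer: -58814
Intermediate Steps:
j(z) = -z
j(17) + 141*(-417) = -1*17 + 141*(-417) = -17 - 58797 = -58814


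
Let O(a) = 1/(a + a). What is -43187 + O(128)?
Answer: -11055871/256 ≈ -43187.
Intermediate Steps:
O(a) = 1/(2*a)
-43187 + O(128) = -43187 + (1/2)/128 = -43187 + (1/2)*(1/128) = -43187 + 1/256 = -11055871/256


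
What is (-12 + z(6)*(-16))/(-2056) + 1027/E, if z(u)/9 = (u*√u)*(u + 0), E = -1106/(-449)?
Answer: 750065/1799 + 648*√6/257 ≈ 423.11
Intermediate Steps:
E = 1106/449 (E = -1106*(-1/449) = 1106/449 ≈ 2.4633)
z(u) = 9*u^(5/2) (z(u) = 9*((u*√u)*(u + 0)) = 9*(u^(3/2)*u) = 9*u^(5/2))
(-12 + z(6)*(-16))/(-2056) + 1027/E = (-12 + (9*6^(5/2))*(-16))/(-2056) + 1027/(1106/449) = (-12 + (9*(36*√6))*(-16))*(-1/2056) + 1027*(449/1106) = (-12 + (324*√6)*(-16))*(-1/2056) + 5837/14 = (-12 - 5184*√6)*(-1/2056) + 5837/14 = (3/514 + 648*√6/257) + 5837/14 = 750065/1799 + 648*√6/257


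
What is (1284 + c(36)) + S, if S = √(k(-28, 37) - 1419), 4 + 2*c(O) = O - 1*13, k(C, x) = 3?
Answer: 2587/2 + 2*I*√354 ≈ 1293.5 + 37.63*I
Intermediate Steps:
c(O) = -17/2 + O/2 (c(O) = -2 + (O - 1*13)/2 = -2 + (O - 13)/2 = -2 + (-13 + O)/2 = -2 + (-13/2 + O/2) = -17/2 + O/2)
S = 2*I*√354 (S = √(3 - 1419) = √(-1416) = 2*I*√354 ≈ 37.63*I)
(1284 + c(36)) + S = (1284 + (-17/2 + (½)*36)) + 2*I*√354 = (1284 + (-17/2 + 18)) + 2*I*√354 = (1284 + 19/2) + 2*I*√354 = 2587/2 + 2*I*√354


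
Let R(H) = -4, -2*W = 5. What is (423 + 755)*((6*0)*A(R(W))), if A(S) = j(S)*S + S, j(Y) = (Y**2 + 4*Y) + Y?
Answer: 0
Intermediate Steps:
W = -5/2 (W = -1/2*5 = -5/2 ≈ -2.5000)
j(Y) = Y**2 + 5*Y
A(S) = S + S**2*(5 + S) (A(S) = (S*(5 + S))*S + S = S**2*(5 + S) + S = S + S**2*(5 + S))
(423 + 755)*((6*0)*A(R(W))) = (423 + 755)*((6*0)*(-4*(1 - 4*(5 - 4)))) = 1178*(0*(-4*(1 - 4*1))) = 1178*(0*(-4*(1 - 4))) = 1178*(0*(-4*(-3))) = 1178*(0*12) = 1178*0 = 0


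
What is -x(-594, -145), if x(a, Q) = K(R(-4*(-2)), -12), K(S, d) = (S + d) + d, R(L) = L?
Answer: 16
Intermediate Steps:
K(S, d) = S + 2*d
x(a, Q) = -16 (x(a, Q) = -4*(-2) + 2*(-12) = 8 - 24 = -16)
-x(-594, -145) = -1*(-16) = 16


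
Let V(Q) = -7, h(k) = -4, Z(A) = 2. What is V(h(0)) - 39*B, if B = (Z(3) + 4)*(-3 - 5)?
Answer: 1865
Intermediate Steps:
B = -48 (B = (2 + 4)*(-3 - 5) = 6*(-8) = -48)
V(h(0)) - 39*B = -7 - 39*(-48) = -7 + 1872 = 1865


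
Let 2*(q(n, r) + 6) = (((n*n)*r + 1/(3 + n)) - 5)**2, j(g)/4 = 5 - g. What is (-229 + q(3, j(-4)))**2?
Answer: 13324726593025/5184 ≈ 2.5704e+9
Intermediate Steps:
j(g) = 20 - 4*g (j(g) = 4*(5 - g) = 20 - 4*g)
q(n, r) = -6 + (-5 + 1/(3 + n) + r*n**2)**2/2 (q(n, r) = -6 + (((n*n)*r + 1/(3 + n)) - 5)**2/2 = -6 + ((n**2*r + 1/(3 + n)) - 5)**2/2 = -6 + ((r*n**2 + 1/(3 + n)) - 5)**2/2 = -6 + ((1/(3 + n) + r*n**2) - 5)**2/2 = -6 + (-5 + 1/(3 + n) + r*n**2)**2/2)
(-229 + q(3, j(-4)))**2 = (-229 + (-6 + (-14 - 5*3 + (20 - 4*(-4))*3**3 + 3*(20 - 4*(-4))*3**2)**2/(2*(3 + 3)**2)))**2 = (-229 + (-6 + (1/2)*(-14 - 15 + (20 + 16)*27 + 3*(20 + 16)*9)**2/6**2))**2 = (-229 + (-6 + (1/2)*(1/36)*(-14 - 15 + 36*27 + 3*36*9)**2))**2 = (-229 + (-6 + (1/2)*(1/36)*(-14 - 15 + 972 + 972)**2))**2 = (-229 + (-6 + (1/2)*(1/36)*1915**2))**2 = (-229 + (-6 + (1/2)*(1/36)*3667225))**2 = (-229 + (-6 + 3667225/72))**2 = (-229 + 3666793/72)**2 = (3650305/72)**2 = 13324726593025/5184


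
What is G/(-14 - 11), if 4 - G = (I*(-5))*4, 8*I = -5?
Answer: 17/50 ≈ 0.34000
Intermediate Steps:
I = -5/8 (I = (⅛)*(-5) = -5/8 ≈ -0.62500)
G = -17/2 (G = 4 - (-5/8*(-5))*4 = 4 - 25*4/8 = 4 - 1*25/2 = 4 - 25/2 = -17/2 ≈ -8.5000)
G/(-14 - 11) = -17/2/(-14 - 11) = -17/2/(-25) = -1/25*(-17/2) = 17/50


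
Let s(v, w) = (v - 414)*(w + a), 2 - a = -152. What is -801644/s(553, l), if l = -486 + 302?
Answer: 400822/2085 ≈ 192.24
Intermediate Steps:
a = 154 (a = 2 - 1*(-152) = 2 + 152 = 154)
l = -184
s(v, w) = (-414 + v)*(154 + w) (s(v, w) = (v - 414)*(w + 154) = (-414 + v)*(154 + w))
-801644/s(553, l) = -801644/(-63756 - 414*(-184) + 154*553 + 553*(-184)) = -801644/(-63756 + 76176 + 85162 - 101752) = -801644/(-4170) = -801644*(-1/4170) = 400822/2085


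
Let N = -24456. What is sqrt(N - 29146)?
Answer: I*sqrt(53602) ≈ 231.52*I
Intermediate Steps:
sqrt(N - 29146) = sqrt(-24456 - 29146) = sqrt(-53602) = I*sqrt(53602)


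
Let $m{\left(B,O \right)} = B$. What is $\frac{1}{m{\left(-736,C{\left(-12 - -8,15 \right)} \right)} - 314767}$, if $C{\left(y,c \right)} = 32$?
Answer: $- \frac{1}{315503} \approx -3.1695 \cdot 10^{-6}$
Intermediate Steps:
$\frac{1}{m{\left(-736,C{\left(-12 - -8,15 \right)} \right)} - 314767} = \frac{1}{-736 - 314767} = \frac{1}{-315503} = - \frac{1}{315503}$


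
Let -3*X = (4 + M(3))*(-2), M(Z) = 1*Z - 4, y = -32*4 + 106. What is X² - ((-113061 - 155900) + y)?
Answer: 268987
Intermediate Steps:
y = -22 (y = -128 + 106 = -22)
M(Z) = -4 + Z (M(Z) = Z - 4 = -4 + Z)
X = 2 (X = -(4 + (-4 + 3))*(-2)/3 = -(4 - 1)*(-2)/3 = -(-2) = -⅓*(-6) = 2)
X² - ((-113061 - 155900) + y) = 2² - ((-113061 - 155900) - 22) = 4 - (-268961 - 22) = 4 - 1*(-268983) = 4 + 268983 = 268987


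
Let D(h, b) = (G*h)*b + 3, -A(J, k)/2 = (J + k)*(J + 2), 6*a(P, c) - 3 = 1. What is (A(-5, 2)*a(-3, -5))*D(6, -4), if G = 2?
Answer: 540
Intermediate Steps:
a(P, c) = 2/3 (a(P, c) = 1/2 + (1/6)*1 = 1/2 + 1/6 = 2/3)
A(J, k) = -2*(2 + J)*(J + k) (A(J, k) = -2*(J + k)*(J + 2) = -2*(J + k)*(2 + J) = -2*(2 + J)*(J + k))
D(h, b) = 3 + 2*b*h (D(h, b) = (2*h)*b + 3 = 2*b*h + 3 = 3 + 2*b*h)
(A(-5, 2)*a(-3, -5))*D(6, -4) = ((-4*(-5) - 4*2 - 2*(-5)**2 - 2*(-5)*2)*(2/3))*(3 + 2*(-4)*6) = ((20 - 8 - 2*25 + 20)*(2/3))*(3 - 48) = ((20 - 8 - 50 + 20)*(2/3))*(-45) = -18*2/3*(-45) = -12*(-45) = 540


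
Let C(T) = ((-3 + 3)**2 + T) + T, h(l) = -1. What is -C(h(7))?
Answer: 2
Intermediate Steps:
C(T) = 2*T (C(T) = (0**2 + T) + T = (0 + T) + T = T + T = 2*T)
-C(h(7)) = -2*(-1) = -1*(-2) = 2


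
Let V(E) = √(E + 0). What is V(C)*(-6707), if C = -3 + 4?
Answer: -6707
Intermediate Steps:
C = 1
V(E) = √E
V(C)*(-6707) = √1*(-6707) = 1*(-6707) = -6707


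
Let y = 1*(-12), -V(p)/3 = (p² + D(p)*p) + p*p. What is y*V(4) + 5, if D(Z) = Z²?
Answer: 3461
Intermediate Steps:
V(p) = -6*p² - 3*p³ (V(p) = -3*((p² + p²*p) + p*p) = -3*((p² + p³) + p²) = -3*(p³ + 2*p²) = -6*p² - 3*p³)
y = -12
y*V(4) + 5 = -(-36)*4²*(2 + 4) + 5 = -(-36)*16*6 + 5 = -12*(-288) + 5 = 3456 + 5 = 3461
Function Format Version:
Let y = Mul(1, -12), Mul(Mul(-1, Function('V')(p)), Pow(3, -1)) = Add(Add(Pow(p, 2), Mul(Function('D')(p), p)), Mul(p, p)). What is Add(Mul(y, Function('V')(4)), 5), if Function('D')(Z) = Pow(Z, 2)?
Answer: 3461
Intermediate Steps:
Function('V')(p) = Add(Mul(-6, Pow(p, 2)), Mul(-3, Pow(p, 3))) (Function('V')(p) = Mul(-3, Add(Add(Pow(p, 2), Mul(Pow(p, 2), p)), Mul(p, p))) = Mul(-3, Add(Add(Pow(p, 2), Pow(p, 3)), Pow(p, 2))) = Mul(-3, Add(Pow(p, 3), Mul(2, Pow(p, 2)))) = Add(Mul(-6, Pow(p, 2)), Mul(-3, Pow(p, 3))))
y = -12
Add(Mul(y, Function('V')(4)), 5) = Add(Mul(-12, Mul(-3, Pow(4, 2), Add(2, 4))), 5) = Add(Mul(-12, Mul(-3, 16, 6)), 5) = Add(Mul(-12, -288), 5) = Add(3456, 5) = 3461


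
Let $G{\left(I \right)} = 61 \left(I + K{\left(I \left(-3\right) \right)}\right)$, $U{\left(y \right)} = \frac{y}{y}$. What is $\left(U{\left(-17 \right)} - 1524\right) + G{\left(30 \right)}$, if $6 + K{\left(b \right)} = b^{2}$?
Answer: $494041$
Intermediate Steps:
$U{\left(y \right)} = 1$
$K{\left(b \right)} = -6 + b^{2}$
$G{\left(I \right)} = -366 + 61 I + 549 I^{2}$ ($G{\left(I \right)} = 61 \left(I + \left(-6 + \left(I \left(-3\right)\right)^{2}\right)\right) = 61 \left(I + \left(-6 + \left(- 3 I\right)^{2}\right)\right) = 61 \left(I + \left(-6 + 9 I^{2}\right)\right) = 61 \left(-6 + I + 9 I^{2}\right) = -366 + 61 I + 549 I^{2}$)
$\left(U{\left(-17 \right)} - 1524\right) + G{\left(30 \right)} = \left(1 - 1524\right) + \left(-366 + 61 \cdot 30 + 549 \cdot 30^{2}\right) = -1523 + \left(-366 + 1830 + 549 \cdot 900\right) = -1523 + \left(-366 + 1830 + 494100\right) = -1523 + 495564 = 494041$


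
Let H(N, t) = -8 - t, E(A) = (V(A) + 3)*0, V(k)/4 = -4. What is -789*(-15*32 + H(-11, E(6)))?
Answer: 385032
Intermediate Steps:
V(k) = -16 (V(k) = 4*(-4) = -16)
E(A) = 0 (E(A) = (-16 + 3)*0 = -13*0 = 0)
-789*(-15*32 + H(-11, E(6))) = -789*(-15*32 + (-8 - 1*0)) = -789*(-480 + (-8 + 0)) = -789*(-480 - 8) = -789*(-488) = 385032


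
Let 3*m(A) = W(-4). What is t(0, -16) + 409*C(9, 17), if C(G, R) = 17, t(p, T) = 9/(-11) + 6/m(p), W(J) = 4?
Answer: 153047/22 ≈ 6956.7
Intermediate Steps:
m(A) = 4/3 (m(A) = (1/3)*4 = 4/3)
t(p, T) = 81/22 (t(p, T) = 9/(-11) + 6/(4/3) = 9*(-1/11) + 6*(3/4) = -9/11 + 9/2 = 81/22)
t(0, -16) + 409*C(9, 17) = 81/22 + 409*17 = 81/22 + 6953 = 153047/22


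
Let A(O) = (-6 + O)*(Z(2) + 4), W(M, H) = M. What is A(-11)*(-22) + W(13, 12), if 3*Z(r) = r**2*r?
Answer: 7519/3 ≈ 2506.3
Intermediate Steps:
Z(r) = r**3/3 (Z(r) = (r**2*r)/3 = r**3/3)
A(O) = -40 + 20*O/3 (A(O) = (-6 + O)*((1/3)*2**3 + 4) = (-6 + O)*((1/3)*8 + 4) = (-6 + O)*(8/3 + 4) = (-6 + O)*(20/3) = -40 + 20*O/3)
A(-11)*(-22) + W(13, 12) = (-40 + (20/3)*(-11))*(-22) + 13 = (-40 - 220/3)*(-22) + 13 = -340/3*(-22) + 13 = 7480/3 + 13 = 7519/3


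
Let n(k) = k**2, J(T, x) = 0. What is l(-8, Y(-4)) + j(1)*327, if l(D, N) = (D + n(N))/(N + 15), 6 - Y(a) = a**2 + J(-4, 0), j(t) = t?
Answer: 1727/5 ≈ 345.40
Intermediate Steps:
Y(a) = 6 - a**2 (Y(a) = 6 - (a**2 + 0) = 6 - a**2)
l(D, N) = (D + N**2)/(15 + N) (l(D, N) = (D + N**2)/(N + 15) = (D + N**2)/(15 + N))
l(-8, Y(-4)) + j(1)*327 = (-8 + (6 - 1*(-4)**2)**2)/(15 + (6 - 1*(-4)**2)) + 1*327 = (-8 + (6 - 1*16)**2)/(15 + (6 - 1*16)) + 327 = (-8 + (6 - 16)**2)/(15 + (6 - 16)) + 327 = (-8 + (-10)**2)/(15 - 10) + 327 = (-8 + 100)/5 + 327 = (1/5)*92 + 327 = 92/5 + 327 = 1727/5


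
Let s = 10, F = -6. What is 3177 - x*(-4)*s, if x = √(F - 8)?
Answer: 3177 + 40*I*√14 ≈ 3177.0 + 149.67*I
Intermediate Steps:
x = I*√14 (x = √(-6 - 8) = √(-14) = I*√14 ≈ 3.7417*I)
3177 - x*(-4)*s = 3177 - (I*√14)*(-4)*10 = 3177 - (-4*I*√14)*10 = 3177 - (-40)*I*√14 = 3177 + 40*I*√14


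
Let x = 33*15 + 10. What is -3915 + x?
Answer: -3410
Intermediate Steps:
x = 505 (x = 495 + 10 = 505)
-3915 + x = -3915 + 505 = -3410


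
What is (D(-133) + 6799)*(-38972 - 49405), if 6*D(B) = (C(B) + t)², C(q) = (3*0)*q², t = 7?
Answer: -1203193937/2 ≈ -6.0160e+8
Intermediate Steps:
C(q) = 0 (C(q) = 0*q² = 0)
D(B) = 49/6 (D(B) = (0 + 7)²/6 = (⅙)*7² = (⅙)*49 = 49/6)
(D(-133) + 6799)*(-38972 - 49405) = (49/6 + 6799)*(-38972 - 49405) = (40843/6)*(-88377) = -1203193937/2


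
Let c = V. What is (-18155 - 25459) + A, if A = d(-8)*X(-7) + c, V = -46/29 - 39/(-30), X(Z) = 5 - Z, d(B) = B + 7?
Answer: -12651623/290 ≈ -43626.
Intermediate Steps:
d(B) = 7 + B
V = -83/290 (V = -46*1/29 - 39*(-1/30) = -46/29 + 13/10 = -83/290 ≈ -0.28621)
c = -83/290 ≈ -0.28621
A = -3563/290 (A = (7 - 8)*(5 - 1*(-7)) - 83/290 = -(5 + 7) - 83/290 = -1*12 - 83/290 = -12 - 83/290 = -3563/290 ≈ -12.286)
(-18155 - 25459) + A = (-18155 - 25459) - 3563/290 = -43614 - 3563/290 = -12651623/290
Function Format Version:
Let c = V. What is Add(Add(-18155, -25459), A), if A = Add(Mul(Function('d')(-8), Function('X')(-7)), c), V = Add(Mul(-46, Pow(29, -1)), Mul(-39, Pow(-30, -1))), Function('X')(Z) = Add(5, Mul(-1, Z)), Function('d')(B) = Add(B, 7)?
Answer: Rational(-12651623, 290) ≈ -43626.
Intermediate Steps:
Function('d')(B) = Add(7, B)
V = Rational(-83, 290) (V = Add(Mul(-46, Rational(1, 29)), Mul(-39, Rational(-1, 30))) = Add(Rational(-46, 29), Rational(13, 10)) = Rational(-83, 290) ≈ -0.28621)
c = Rational(-83, 290) ≈ -0.28621
A = Rational(-3563, 290) (A = Add(Mul(Add(7, -8), Add(5, Mul(-1, -7))), Rational(-83, 290)) = Add(Mul(-1, Add(5, 7)), Rational(-83, 290)) = Add(Mul(-1, 12), Rational(-83, 290)) = Add(-12, Rational(-83, 290)) = Rational(-3563, 290) ≈ -12.286)
Add(Add(-18155, -25459), A) = Add(Add(-18155, -25459), Rational(-3563, 290)) = Add(-43614, Rational(-3563, 290)) = Rational(-12651623, 290)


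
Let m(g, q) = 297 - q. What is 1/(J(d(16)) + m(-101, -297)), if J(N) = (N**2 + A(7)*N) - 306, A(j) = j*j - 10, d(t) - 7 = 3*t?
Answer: 1/5458 ≈ 0.00018322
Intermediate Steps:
d(t) = 7 + 3*t
A(j) = -10 + j**2 (A(j) = j**2 - 10 = -10 + j**2)
J(N) = -306 + N**2 + 39*N (J(N) = (N**2 + (-10 + 7**2)*N) - 306 = (N**2 + (-10 + 49)*N) - 306 = (N**2 + 39*N) - 306 = -306 + N**2 + 39*N)
1/(J(d(16)) + m(-101, -297)) = 1/((-306 + (7 + 3*16)**2 + 39*(7 + 3*16)) + (297 - 1*(-297))) = 1/((-306 + (7 + 48)**2 + 39*(7 + 48)) + (297 + 297)) = 1/((-306 + 55**2 + 39*55) + 594) = 1/((-306 + 3025 + 2145) + 594) = 1/(4864 + 594) = 1/5458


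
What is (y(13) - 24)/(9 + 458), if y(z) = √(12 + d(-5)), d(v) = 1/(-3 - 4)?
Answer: -24/467 + √581/3269 ≈ -0.044018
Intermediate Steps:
d(v) = -⅐ (d(v) = 1/(-7) = -⅐)
y(z) = √581/7 (y(z) = √(12 - ⅐) = √(83/7) = √581/7)
(y(13) - 24)/(9 + 458) = (√581/7 - 24)/(9 + 458) = (-24 + √581/7)/467 = (-24 + √581/7)*(1/467) = -24/467 + √581/3269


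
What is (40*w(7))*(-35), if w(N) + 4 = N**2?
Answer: -63000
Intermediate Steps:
w(N) = -4 + N**2
(40*w(7))*(-35) = (40*(-4 + 7**2))*(-35) = (40*(-4 + 49))*(-35) = (40*45)*(-35) = 1800*(-35) = -63000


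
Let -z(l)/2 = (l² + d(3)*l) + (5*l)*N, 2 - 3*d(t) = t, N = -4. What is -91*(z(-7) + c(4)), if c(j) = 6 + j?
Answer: 101738/3 ≈ 33913.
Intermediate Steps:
d(t) = ⅔ - t/3
z(l) = -2*l² + 122*l/3 (z(l) = -2*((l² + (⅔ - ⅓*3)*l) + (5*l)*(-4)) = -2*((l² + (⅔ - 1)*l) - 20*l) = -2*((l² - l/3) - 20*l) = -2*(l² - 61*l/3) = -2*l² + 122*l/3)
-91*(z(-7) + c(4)) = -91*((⅔)*(-7)*(61 - 3*(-7)) + (6 + 4)) = -91*((⅔)*(-7)*(61 + 21) + 10) = -91*((⅔)*(-7)*82 + 10) = -91*(-1148/3 + 10) = -91*(-1118/3) = 101738/3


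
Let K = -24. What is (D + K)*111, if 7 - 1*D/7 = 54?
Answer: -39183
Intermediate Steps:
D = -329 (D = 49 - 7*54 = 49 - 378 = -329)
(D + K)*111 = (-329 - 24)*111 = -353*111 = -39183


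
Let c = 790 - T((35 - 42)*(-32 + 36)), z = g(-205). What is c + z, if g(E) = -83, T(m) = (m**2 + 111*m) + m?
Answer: 3059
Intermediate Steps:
T(m) = m**2 + 112*m
z = -83
c = 3142 (c = 790 - (35 - 42)*(-32 + 36)*(112 + (35 - 42)*(-32 + 36)) = 790 - (-7*4)*(112 - 7*4) = 790 - (-28)*(112 - 28) = 790 - (-28)*84 = 790 - 1*(-2352) = 790 + 2352 = 3142)
c + z = 3142 - 83 = 3059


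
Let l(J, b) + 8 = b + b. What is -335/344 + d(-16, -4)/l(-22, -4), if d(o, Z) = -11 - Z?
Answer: -369/688 ≈ -0.53634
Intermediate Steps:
l(J, b) = -8 + 2*b (l(J, b) = -8 + (b + b) = -8 + 2*b)
-335/344 + d(-16, -4)/l(-22, -4) = -335/344 + (-11 - 1*(-4))/(-8 + 2*(-4)) = -335*1/344 + (-11 + 4)/(-8 - 8) = -335/344 - 7/(-16) = -335/344 - 7*(-1/16) = -335/344 + 7/16 = -369/688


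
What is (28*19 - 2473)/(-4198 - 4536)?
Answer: 1941/8734 ≈ 0.22223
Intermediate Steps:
(28*19 - 2473)/(-4198 - 4536) = (532 - 2473)/(-8734) = -1941*(-1/8734) = 1941/8734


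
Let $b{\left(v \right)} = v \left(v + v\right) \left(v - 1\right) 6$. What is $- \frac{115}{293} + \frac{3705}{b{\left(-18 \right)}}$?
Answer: $- \frac{168085}{379728} \approx -0.44265$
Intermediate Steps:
$b{\left(v \right)} = 12 v^{2} \left(-1 + v\right)$ ($b{\left(v \right)} = v 2 v \left(-1 + v\right) 6 = 2 v^{2} \left(-1 + v\right) 6 = 12 v^{2} \left(-1 + v\right)$)
$- \frac{115}{293} + \frac{3705}{b{\left(-18 \right)}} = - \frac{115}{293} + \frac{3705}{12 \left(-18\right)^{2} \left(-1 - 18\right)} = \left(-115\right) \frac{1}{293} + \frac{3705}{12 \cdot 324 \left(-19\right)} = - \frac{115}{293} + \frac{3705}{-73872} = - \frac{115}{293} + 3705 \left(- \frac{1}{73872}\right) = - \frac{115}{293} - \frac{65}{1296} = - \frac{168085}{379728}$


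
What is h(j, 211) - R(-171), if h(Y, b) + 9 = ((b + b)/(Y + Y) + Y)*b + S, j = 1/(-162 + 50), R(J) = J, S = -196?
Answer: -558475443/112 ≈ -4.9864e+6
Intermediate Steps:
j = -1/112 (j = 1/(-112) = -1/112 ≈ -0.0089286)
h(Y, b) = -205 + b*(Y + b/Y) (h(Y, b) = -9 + (((b + b)/(Y + Y) + Y)*b - 196) = -9 + (((2*b)/((2*Y)) + Y)*b - 196) = -9 + (((2*b)*(1/(2*Y)) + Y)*b - 196) = -9 + ((b/Y + Y)*b - 196) = -9 + ((Y + b/Y)*b - 196) = -9 + (b*(Y + b/Y) - 196) = -9 + (-196 + b*(Y + b/Y)) = -205 + b*(Y + b/Y))
h(j, 211) - R(-171) = (-205 - 1/112*211 + 211²/(-1/112)) - 1*(-171) = (-205 - 211/112 - 112*44521) + 171 = (-205 - 211/112 - 4986352) + 171 = -558494595/112 + 171 = -558475443/112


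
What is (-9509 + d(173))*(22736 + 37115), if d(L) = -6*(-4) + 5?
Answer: -567387480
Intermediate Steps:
d(L) = 29 (d(L) = 24 + 5 = 29)
(-9509 + d(173))*(22736 + 37115) = (-9509 + 29)*(22736 + 37115) = -9480*59851 = -567387480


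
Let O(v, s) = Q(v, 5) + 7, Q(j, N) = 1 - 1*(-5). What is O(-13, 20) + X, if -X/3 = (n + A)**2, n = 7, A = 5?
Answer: -419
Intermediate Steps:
Q(j, N) = 6 (Q(j, N) = 1 + 5 = 6)
O(v, s) = 13 (O(v, s) = 6 + 7 = 13)
X = -432 (X = -3*(7 + 5)**2 = -3*12**2 = -3*144 = -432)
O(-13, 20) + X = 13 - 432 = -419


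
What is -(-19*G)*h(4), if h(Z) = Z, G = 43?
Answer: 3268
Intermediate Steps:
-(-19*G)*h(4) = -(-19*43)*4 = -(-817)*4 = -1*(-3268) = 3268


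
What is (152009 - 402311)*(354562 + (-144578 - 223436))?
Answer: 3367062504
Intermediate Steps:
(152009 - 402311)*(354562 + (-144578 - 223436)) = -250302*(354562 - 368014) = -250302*(-13452) = 3367062504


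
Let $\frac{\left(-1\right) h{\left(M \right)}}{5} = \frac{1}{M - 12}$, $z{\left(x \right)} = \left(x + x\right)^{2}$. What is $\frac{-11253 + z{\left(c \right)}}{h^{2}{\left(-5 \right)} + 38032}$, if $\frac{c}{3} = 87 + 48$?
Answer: $\frac{186360783}{10991273} \approx 16.955$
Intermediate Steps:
$c = 405$ ($c = 3 \left(87 + 48\right) = 3 \cdot 135 = 405$)
$z{\left(x \right)} = 4 x^{2}$ ($z{\left(x \right)} = \left(2 x\right)^{2} = 4 x^{2}$)
$h{\left(M \right)} = - \frac{5}{-12 + M}$ ($h{\left(M \right)} = - \frac{5}{M - 12} = - \frac{5}{-12 + M}$)
$\frac{-11253 + z{\left(c \right)}}{h^{2}{\left(-5 \right)} + 38032} = \frac{-11253 + 4 \cdot 405^{2}}{\left(- \frac{5}{-12 - 5}\right)^{2} + 38032} = \frac{-11253 + 4 \cdot 164025}{\left(- \frac{5}{-17}\right)^{2} + 38032} = \frac{-11253 + 656100}{\left(\left(-5\right) \left(- \frac{1}{17}\right)\right)^{2} + 38032} = \frac{644847}{\left(\frac{5}{17}\right)^{2} + 38032} = \frac{644847}{\frac{25}{289} + 38032} = \frac{644847}{\frac{10991273}{289}} = 644847 \cdot \frac{289}{10991273} = \frac{186360783}{10991273}$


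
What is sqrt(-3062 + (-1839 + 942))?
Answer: I*sqrt(3959) ≈ 62.921*I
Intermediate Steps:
sqrt(-3062 + (-1839 + 942)) = sqrt(-3062 - 897) = sqrt(-3959) = I*sqrt(3959)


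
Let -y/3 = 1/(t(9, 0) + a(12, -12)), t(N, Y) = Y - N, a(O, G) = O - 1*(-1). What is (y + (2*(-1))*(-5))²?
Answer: 1369/16 ≈ 85.563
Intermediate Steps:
a(O, G) = 1 + O (a(O, G) = O + 1 = 1 + O)
y = -¾ (y = -3/((0 - 1*9) + (1 + 12)) = -3/((0 - 9) + 13) = -3/(-9 + 13) = -3/4 = -3*¼ = -¾ ≈ -0.75000)
(y + (2*(-1))*(-5))² = (-¾ + (2*(-1))*(-5))² = (-¾ - 2*(-5))² = (-¾ + 10)² = (37/4)² = 1369/16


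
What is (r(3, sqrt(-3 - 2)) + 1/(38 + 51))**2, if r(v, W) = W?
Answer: -39604/7921 + 2*I*sqrt(5)/89 ≈ -4.9999 + 0.050249*I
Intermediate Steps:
(r(3, sqrt(-3 - 2)) + 1/(38 + 51))**2 = (sqrt(-3 - 2) + 1/(38 + 51))**2 = (sqrt(-5) + 1/89)**2 = (I*sqrt(5) + 1/89)**2 = (1/89 + I*sqrt(5))**2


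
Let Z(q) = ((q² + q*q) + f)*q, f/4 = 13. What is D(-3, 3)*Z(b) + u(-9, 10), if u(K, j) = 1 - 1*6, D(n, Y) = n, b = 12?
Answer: -12245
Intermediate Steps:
f = 52 (f = 4*13 = 52)
Z(q) = q*(52 + 2*q²) (Z(q) = ((q² + q*q) + 52)*q = ((q² + q²) + 52)*q = (2*q² + 52)*q = (52 + 2*q²)*q = q*(52 + 2*q²))
u(K, j) = -5 (u(K, j) = 1 - 6 = -5)
D(-3, 3)*Z(b) + u(-9, 10) = -6*12*(26 + 12²) - 5 = -6*12*(26 + 144) - 5 = -6*12*170 - 5 = -3*4080 - 5 = -12240 - 5 = -12245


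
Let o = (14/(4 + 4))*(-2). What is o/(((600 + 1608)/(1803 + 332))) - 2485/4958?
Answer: -42535535/10947264 ≈ -3.8855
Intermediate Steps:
o = -7/2 (o = (14/8)*(-2) = ((1/8)*14)*(-2) = (7/4)*(-2) = -7/2 ≈ -3.5000)
o/(((600 + 1608)/(1803 + 332))) - 2485/4958 = -7*(1803 + 332)/(600 + 1608)/2 - 2485/4958 = -7/(2*(2208/2135)) - 2485*1/4958 = -7/(2*(2208*(1/2135))) - 2485/4958 = -7/(2*2208/2135) - 2485/4958 = -7/2*2135/2208 - 2485/4958 = -14945/4416 - 2485/4958 = -42535535/10947264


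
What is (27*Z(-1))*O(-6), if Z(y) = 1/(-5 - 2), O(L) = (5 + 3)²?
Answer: -1728/7 ≈ -246.86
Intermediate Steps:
O(L) = 64 (O(L) = 8² = 64)
Z(y) = -⅐ (Z(y) = 1/(-7) = -⅐)
(27*Z(-1))*O(-6) = (27*(-⅐))*64 = -27/7*64 = -1728/7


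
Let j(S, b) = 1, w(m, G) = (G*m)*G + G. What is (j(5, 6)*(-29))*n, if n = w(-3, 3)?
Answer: 696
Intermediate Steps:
w(m, G) = G + m*G**2 (w(m, G) = m*G**2 + G = G + m*G**2)
n = -24 (n = 3*(1 + 3*(-3)) = 3*(1 - 9) = 3*(-8) = -24)
(j(5, 6)*(-29))*n = (1*(-29))*(-24) = -29*(-24) = 696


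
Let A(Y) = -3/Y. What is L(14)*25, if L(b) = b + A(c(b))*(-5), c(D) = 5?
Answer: 425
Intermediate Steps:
L(b) = 3 + b (L(b) = b - 3/5*(-5) = b - 3*⅕*(-5) = b - ⅗*(-5) = b + 3 = 3 + b)
L(14)*25 = (3 + 14)*25 = 17*25 = 425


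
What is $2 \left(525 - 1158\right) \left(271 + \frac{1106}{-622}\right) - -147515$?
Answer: $- \frac{60122483}{311} \approx -1.9332 \cdot 10^{5}$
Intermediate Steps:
$2 \left(525 - 1158\right) \left(271 + \frac{1106}{-622}\right) - -147515 = 2 \left(- 633 \left(271 + 1106 \left(- \frac{1}{622}\right)\right)\right) + 147515 = 2 \left(- 633 \left(271 - \frac{553}{311}\right)\right) + 147515 = 2 \left(\left(-633\right) \frac{83728}{311}\right) + 147515 = 2 \left(- \frac{52999824}{311}\right) + 147515 = - \frac{105999648}{311} + 147515 = - \frac{60122483}{311}$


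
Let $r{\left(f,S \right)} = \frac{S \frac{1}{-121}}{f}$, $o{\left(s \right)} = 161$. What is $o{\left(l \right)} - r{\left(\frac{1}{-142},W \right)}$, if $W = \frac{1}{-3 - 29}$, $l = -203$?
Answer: $\frac{311767}{1936} \approx 161.04$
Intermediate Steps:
$W = - \frac{1}{32}$ ($W = \frac{1}{-32} = - \frac{1}{32} \approx -0.03125$)
$r{\left(f,S \right)} = - \frac{S}{121 f}$ ($r{\left(f,S \right)} = \frac{S \left(- \frac{1}{121}\right)}{f} = \frac{\left(- \frac{1}{121}\right) S}{f} = - \frac{S}{121 f}$)
$o{\left(l \right)} - r{\left(\frac{1}{-142},W \right)} = 161 - \left(- \frac{1}{121}\right) \left(- \frac{1}{32}\right) \frac{1}{\frac{1}{-142}} = 161 - \left(- \frac{1}{121}\right) \left(- \frac{1}{32}\right) \frac{1}{- \frac{1}{142}} = 161 - \left(- \frac{1}{121}\right) \left(- \frac{1}{32}\right) \left(-142\right) = 161 - - \frac{71}{1936} = 161 + \frac{71}{1936} = \frac{311767}{1936}$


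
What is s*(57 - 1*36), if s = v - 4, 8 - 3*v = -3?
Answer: -7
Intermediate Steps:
v = 11/3 (v = 8/3 - ⅓*(-3) = 8/3 + 1 = 11/3 ≈ 3.6667)
s = -⅓ (s = 11/3 - 4 = -⅓ ≈ -0.33333)
s*(57 - 1*36) = -(57 - 1*36)/3 = -(57 - 36)/3 = -⅓*21 = -7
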